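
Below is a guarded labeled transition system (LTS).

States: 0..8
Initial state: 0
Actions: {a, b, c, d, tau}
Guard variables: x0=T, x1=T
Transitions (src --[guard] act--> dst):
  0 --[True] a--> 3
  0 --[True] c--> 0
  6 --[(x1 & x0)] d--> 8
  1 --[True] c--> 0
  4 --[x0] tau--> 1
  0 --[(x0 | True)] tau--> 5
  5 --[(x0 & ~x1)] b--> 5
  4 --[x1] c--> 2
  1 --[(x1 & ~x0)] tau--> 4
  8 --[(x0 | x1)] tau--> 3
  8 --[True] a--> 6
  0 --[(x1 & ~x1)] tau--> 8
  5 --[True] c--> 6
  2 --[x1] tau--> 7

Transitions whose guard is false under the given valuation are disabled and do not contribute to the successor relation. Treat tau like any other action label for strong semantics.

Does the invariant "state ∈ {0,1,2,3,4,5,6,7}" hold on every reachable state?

Inv-set: {0,1,2,3,4,5,6,7}
Reachable = {0,3,5,6,8}
  0: safe
  3: safe
  5: safe
  6: safe
  8: outside
witness against invariant: tau·c·d → 8

Answer: INVARIANT VIOLATED at state 8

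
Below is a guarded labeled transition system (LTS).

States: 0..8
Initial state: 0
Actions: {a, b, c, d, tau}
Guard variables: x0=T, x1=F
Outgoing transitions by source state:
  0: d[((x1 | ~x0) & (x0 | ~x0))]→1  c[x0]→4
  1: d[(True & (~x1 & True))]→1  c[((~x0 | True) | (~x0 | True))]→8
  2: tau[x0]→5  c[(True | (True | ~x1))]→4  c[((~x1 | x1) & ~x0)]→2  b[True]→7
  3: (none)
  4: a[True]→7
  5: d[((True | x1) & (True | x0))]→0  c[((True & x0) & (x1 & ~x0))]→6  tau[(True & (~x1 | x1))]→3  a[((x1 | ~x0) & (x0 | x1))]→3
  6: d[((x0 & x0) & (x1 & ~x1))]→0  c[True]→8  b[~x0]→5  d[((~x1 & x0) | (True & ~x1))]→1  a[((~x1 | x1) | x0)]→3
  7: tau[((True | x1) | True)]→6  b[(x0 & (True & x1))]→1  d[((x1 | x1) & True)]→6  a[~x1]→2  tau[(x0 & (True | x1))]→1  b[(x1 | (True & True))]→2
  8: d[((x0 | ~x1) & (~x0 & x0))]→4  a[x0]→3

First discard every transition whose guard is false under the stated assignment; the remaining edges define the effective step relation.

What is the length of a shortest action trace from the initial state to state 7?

Layered search for 7:
  depth 0: {0}
  depth 1: {4}
  depth 2: {7}
7 enters at depth 2; path c·a

Answer: 2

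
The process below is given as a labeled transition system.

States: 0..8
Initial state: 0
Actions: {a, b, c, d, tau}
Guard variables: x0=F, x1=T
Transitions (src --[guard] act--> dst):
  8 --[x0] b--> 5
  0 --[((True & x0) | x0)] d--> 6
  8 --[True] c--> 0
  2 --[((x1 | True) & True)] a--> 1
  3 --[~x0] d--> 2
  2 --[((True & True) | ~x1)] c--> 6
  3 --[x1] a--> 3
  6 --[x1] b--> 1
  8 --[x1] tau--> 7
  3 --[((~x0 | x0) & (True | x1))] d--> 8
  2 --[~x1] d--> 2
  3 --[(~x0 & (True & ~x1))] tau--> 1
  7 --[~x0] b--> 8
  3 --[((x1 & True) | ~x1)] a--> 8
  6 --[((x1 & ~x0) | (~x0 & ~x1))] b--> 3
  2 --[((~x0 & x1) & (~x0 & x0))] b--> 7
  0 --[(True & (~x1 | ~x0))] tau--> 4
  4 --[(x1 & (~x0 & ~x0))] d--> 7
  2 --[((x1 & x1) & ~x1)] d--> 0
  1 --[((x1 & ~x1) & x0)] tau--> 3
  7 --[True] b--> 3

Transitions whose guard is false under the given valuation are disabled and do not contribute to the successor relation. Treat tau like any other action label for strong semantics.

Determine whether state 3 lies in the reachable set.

Answer: REACHABLE

Analysis:
Guard filter leaves 14 enabled edge(s).
depth 0: {0}
depth 1: {4}  total {0,4}
depth 2: {7}  total {0,4,7}
depth 3: {3,8}  total {0,3,4,7,8}
depth 4: {2}  total {0,2,3,4,7,8}
depth 5: {1,6}  total {0,1,2,3,4,6,7,8}
Reach set: {0,1,2,3,4,6,7,8}
trace reaching 3: tau·d·b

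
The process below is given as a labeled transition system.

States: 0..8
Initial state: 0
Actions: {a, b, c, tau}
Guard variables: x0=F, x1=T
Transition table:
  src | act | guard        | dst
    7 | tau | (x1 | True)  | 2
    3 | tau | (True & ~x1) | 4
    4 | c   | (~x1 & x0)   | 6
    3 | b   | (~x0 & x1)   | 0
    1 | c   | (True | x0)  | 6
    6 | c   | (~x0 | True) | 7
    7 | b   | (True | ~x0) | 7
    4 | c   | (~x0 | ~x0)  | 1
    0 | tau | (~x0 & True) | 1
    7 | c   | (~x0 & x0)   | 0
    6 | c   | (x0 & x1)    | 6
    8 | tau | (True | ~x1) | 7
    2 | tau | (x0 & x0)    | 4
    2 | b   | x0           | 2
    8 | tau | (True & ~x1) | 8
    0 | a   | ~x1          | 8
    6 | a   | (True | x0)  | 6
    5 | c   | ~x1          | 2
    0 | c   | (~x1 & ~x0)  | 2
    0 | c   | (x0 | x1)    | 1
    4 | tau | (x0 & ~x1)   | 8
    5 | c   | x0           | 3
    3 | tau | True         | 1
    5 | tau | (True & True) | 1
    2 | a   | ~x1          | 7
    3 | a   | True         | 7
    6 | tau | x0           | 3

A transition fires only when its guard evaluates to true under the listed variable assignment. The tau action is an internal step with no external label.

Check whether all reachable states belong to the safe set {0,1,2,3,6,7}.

Safe = {0,1,2,3,6,7}
Reachable = {0,1,2,6,7}
  0: ✓
  1: ✓
  2: ✓
  6: ✓
  7: ✓

Answer: INVARIANT HOLDS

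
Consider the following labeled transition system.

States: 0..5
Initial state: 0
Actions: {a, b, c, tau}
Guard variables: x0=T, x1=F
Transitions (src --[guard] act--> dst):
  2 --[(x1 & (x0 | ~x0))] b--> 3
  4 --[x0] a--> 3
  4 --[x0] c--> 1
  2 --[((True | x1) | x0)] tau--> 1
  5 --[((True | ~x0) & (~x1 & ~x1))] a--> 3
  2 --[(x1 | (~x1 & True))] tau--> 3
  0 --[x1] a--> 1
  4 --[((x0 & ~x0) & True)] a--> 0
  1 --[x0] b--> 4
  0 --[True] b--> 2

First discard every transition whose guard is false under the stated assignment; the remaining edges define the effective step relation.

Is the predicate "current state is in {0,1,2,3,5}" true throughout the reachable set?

Answer: INVARIANT VIOLATED at state 4

Analysis:
Inv-set: {0,1,2,3,5}
R = {0,1,2,3,4}
  0: ok
  1: ok
  2: ok
  3: ok
  4: VIOLATES
reach 4 via b·tau·b — violates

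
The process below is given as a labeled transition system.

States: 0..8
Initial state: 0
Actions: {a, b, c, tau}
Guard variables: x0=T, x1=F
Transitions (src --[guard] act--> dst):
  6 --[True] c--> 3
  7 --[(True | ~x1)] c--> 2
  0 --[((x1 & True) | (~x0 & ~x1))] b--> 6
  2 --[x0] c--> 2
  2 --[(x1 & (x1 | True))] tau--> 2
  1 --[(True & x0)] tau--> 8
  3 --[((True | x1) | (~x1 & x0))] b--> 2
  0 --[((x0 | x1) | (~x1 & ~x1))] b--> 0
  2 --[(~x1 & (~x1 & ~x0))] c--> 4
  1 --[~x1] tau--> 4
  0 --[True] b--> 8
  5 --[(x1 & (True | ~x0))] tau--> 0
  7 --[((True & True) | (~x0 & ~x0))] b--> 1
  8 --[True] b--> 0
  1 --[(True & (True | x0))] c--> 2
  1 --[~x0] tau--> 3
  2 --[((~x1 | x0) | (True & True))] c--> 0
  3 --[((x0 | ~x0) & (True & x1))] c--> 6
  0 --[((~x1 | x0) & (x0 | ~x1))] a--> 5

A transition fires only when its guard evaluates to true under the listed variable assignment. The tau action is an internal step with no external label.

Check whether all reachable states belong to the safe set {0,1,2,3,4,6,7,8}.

Safe = {0,1,2,3,4,6,7,8}
Reach set: {0,5,8}
  0: ok
  5: VIOLATES
  8: ok
counterexample path to 5: a

Answer: INVARIANT VIOLATED at state 5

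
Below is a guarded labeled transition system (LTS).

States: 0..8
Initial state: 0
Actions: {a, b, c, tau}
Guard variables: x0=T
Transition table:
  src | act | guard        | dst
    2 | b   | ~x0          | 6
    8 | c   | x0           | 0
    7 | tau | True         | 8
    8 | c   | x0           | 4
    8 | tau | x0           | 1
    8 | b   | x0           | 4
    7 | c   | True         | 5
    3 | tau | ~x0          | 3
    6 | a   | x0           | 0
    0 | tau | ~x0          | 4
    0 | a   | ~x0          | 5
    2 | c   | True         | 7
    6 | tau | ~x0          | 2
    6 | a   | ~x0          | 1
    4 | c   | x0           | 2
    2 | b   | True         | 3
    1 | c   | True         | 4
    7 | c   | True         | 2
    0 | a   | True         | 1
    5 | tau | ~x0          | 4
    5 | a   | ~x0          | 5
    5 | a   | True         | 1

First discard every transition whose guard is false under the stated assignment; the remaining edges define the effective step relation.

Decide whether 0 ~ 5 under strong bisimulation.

Compute ~ classes (split until stable):
  round 0: {{0,1,2,3,4,5,6,7,8}}
  round 1: {{0,5,6},{1,4},{2},{3},{7},{8}}
  round 2: {{0,5},{1},{2},{3},{4},{6},{7},{8}}
stable after 3 split(s): 8 block(s)
0∈{0,5}, 5∈{0,5}

Answer: BISIMILAR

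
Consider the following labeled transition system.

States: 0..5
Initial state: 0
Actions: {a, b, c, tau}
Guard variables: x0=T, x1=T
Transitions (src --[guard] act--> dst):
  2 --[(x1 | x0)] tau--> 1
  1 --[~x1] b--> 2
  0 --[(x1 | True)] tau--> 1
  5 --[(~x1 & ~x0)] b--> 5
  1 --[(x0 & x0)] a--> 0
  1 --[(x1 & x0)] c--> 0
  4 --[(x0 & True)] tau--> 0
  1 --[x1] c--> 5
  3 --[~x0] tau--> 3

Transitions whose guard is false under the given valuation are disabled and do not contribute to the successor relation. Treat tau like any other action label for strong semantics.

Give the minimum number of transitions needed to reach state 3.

Answer: UNREACHABLE

Trace:
Breadth-first toward 3:
  Layer 0: {0}
  Layer 1: {1}
  Layer 2: {5}
3 never appears.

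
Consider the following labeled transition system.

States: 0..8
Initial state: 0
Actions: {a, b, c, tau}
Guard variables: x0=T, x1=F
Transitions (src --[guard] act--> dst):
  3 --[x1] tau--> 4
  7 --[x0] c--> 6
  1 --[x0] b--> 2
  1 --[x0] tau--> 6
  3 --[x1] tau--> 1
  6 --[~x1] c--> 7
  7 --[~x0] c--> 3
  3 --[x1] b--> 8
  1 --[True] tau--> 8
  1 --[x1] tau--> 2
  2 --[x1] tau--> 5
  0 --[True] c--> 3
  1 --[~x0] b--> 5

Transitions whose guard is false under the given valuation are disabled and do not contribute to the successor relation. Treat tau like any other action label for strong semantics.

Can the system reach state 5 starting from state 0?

Guard filter leaves 6 enabled edge(s).
Layer 0: {0}
Layer 1: {3}  now seen {0,3}
Reachable = {0,3}

Answer: UNREACHABLE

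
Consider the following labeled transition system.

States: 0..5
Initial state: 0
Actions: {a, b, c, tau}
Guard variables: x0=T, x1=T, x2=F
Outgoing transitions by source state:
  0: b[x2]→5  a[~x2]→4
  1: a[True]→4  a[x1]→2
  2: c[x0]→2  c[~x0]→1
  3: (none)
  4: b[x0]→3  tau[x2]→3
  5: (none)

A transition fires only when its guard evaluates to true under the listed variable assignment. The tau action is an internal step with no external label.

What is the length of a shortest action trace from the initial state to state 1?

Breadth-first toward 1:
  Layer 0: {0}
  Layer 1: {4}
  Layer 2: {3}
1 never appears.

Answer: UNREACHABLE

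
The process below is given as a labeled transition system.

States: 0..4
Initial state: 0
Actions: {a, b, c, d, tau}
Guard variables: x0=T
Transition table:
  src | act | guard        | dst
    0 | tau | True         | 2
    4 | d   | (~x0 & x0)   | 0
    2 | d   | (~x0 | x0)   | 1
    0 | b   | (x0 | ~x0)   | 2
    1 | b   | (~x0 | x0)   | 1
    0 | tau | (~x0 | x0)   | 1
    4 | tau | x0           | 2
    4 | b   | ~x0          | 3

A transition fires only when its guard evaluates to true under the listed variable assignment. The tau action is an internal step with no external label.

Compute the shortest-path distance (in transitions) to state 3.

Answer: UNREACHABLE

Analysis:
Breadth-first toward 3:
  Layer 0: {0}
  Layer 1: {1,2}
3 never appears.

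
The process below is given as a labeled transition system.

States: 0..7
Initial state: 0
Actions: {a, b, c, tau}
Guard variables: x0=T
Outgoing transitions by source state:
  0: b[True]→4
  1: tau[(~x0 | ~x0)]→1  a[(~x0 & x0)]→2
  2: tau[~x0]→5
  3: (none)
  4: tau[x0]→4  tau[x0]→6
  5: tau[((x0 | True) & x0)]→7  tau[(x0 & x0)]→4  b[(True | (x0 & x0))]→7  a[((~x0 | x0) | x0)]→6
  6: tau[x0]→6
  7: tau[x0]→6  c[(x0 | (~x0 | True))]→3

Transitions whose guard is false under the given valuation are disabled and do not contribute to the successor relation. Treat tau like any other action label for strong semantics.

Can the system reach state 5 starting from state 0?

Guard filter leaves 10 enabled edge(s).
depth 0: {0}
depth 1: {4}  cumulative {0,4}
depth 2: {6}  cumulative {0,4,6}
Reachable = {0,4,6}

Answer: UNREACHABLE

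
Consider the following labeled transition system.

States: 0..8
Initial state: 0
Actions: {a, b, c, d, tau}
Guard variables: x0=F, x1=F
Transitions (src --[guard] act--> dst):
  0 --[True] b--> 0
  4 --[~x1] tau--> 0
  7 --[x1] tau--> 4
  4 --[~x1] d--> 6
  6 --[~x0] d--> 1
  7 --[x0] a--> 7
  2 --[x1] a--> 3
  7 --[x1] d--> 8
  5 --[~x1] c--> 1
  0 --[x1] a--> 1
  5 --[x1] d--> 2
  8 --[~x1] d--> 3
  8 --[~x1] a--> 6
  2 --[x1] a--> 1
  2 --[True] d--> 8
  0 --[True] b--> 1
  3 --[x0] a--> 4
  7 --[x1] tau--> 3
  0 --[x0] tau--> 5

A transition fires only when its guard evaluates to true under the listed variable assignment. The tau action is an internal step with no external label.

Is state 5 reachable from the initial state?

Answer: UNREACHABLE

Analysis:
9 transition(s) survive guard evaluation.
L0 = {0}
L1 = {1}  cumulative {0,1}
Reachable = {0,1}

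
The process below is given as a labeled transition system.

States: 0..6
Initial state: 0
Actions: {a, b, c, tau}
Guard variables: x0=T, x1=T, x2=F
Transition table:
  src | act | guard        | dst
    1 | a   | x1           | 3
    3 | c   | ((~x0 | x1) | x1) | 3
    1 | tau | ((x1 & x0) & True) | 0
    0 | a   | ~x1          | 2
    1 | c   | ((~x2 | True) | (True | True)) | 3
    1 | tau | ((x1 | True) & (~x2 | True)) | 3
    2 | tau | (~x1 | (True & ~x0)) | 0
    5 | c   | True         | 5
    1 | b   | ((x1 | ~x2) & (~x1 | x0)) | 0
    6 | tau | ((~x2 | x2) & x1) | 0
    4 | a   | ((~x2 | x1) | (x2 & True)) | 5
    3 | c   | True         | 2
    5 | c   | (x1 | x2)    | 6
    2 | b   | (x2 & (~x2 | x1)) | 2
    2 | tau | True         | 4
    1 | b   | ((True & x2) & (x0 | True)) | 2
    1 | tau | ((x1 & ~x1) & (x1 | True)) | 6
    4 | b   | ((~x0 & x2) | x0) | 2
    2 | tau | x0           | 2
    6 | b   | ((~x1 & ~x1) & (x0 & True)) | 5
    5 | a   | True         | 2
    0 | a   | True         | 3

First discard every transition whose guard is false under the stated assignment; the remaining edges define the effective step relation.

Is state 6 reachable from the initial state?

Answer: REACHABLE

Analysis:
After dropping false guards: 16 live edges.
Layer 0: {0}
Layer 1: {3}  total {0,3}
Layer 2: {2}  total {0,2,3}
Layer 3: {4}  total {0,2,3,4}
Layer 4: {5}  total {0,2,3,4,5}
Layer 5: {6}  total {0,2,3,4,5,6}
Reach set: {0,2,3,4,5,6}
witness 6: a·c·tau·a·c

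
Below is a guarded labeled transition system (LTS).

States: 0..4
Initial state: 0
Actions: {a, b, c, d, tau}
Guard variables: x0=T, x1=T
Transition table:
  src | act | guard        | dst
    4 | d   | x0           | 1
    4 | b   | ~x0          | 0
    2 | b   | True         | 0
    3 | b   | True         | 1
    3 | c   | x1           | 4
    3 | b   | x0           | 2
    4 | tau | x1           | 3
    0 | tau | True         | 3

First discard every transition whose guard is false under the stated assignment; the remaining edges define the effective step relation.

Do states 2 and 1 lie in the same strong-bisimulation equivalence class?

Answer: NOT BISIMILAR

Analysis:
Bisimulation quotient by refinement:
  π0 = {{0,1,2,3,4}}
  π1 = {{0},{1},{2},{3},{4}}
Fixed point at round 2; 5 class(es).
2∈{2}, 1∈{1}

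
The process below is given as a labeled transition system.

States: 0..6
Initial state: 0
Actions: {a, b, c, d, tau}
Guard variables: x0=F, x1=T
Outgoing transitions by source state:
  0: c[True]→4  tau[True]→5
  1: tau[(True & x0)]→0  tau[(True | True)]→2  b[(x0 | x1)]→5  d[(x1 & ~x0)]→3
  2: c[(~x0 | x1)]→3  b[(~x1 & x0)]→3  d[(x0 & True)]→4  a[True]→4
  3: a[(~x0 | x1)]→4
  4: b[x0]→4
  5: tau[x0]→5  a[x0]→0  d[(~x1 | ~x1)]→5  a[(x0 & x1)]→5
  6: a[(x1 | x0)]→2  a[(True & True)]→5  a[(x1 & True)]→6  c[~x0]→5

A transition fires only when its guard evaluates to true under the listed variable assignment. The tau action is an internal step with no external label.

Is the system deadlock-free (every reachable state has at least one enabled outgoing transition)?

Reach set: {0,4,5}
  0: c→4  tau→5  [2 exit(s)]
  4: ∅  [STUCK]
  5: ∅  [STUCK]
Path to 4: c

Answer: DEADLOCK at state 4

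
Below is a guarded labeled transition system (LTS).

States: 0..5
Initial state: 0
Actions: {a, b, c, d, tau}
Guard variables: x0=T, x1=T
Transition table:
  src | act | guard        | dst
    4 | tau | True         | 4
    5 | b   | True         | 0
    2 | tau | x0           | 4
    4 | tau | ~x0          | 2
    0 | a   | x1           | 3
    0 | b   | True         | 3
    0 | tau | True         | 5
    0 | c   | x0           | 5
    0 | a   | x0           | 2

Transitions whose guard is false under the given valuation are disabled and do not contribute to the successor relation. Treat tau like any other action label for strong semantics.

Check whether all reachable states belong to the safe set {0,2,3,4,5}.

Allowed set {0,2,3,4,5}
R = {0,2,3,4,5}
  0: ok
  2: ok
  3: ok
  4: ok
  5: ok

Answer: INVARIANT HOLDS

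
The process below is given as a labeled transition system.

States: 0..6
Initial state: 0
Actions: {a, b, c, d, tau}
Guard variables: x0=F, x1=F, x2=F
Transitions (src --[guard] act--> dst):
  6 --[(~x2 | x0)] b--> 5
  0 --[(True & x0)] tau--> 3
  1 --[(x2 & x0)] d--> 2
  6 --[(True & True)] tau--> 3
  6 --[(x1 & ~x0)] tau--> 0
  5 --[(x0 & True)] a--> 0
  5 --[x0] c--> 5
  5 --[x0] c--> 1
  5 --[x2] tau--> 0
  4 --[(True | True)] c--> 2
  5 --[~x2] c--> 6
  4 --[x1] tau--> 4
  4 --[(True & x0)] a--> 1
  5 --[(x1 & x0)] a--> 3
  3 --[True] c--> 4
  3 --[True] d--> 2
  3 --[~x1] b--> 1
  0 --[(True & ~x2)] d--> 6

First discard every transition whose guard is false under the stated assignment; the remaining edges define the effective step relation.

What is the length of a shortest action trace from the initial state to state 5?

Layered search for 5:
  depth 0: {0}
  depth 1: {6}
  depth 2: {3,5}
first hit 5 at d=2 via d·b

Answer: 2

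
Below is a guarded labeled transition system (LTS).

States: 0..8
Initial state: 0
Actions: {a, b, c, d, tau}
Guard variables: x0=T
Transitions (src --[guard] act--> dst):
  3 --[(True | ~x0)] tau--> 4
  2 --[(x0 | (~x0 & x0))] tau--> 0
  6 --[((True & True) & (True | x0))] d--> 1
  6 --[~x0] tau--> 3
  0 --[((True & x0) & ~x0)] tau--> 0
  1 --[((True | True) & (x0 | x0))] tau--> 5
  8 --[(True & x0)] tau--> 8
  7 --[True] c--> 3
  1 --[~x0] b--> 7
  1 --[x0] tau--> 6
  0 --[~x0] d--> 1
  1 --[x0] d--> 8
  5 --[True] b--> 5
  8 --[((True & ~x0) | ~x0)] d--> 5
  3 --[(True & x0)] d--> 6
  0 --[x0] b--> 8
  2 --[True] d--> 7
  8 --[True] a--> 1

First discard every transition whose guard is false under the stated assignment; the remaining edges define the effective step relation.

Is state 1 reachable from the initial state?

Answer: REACHABLE

Trace:
13 transition(s) survive guard evaluation.
Layer 0: {0}
Layer 1: {8}  total {0,8}
Layer 2: {1}  total {0,1,8}
Layer 3: {5,6}  total {0,1,5,6,8}
Reach set: {0,1,5,6,8}
witness 1: b·a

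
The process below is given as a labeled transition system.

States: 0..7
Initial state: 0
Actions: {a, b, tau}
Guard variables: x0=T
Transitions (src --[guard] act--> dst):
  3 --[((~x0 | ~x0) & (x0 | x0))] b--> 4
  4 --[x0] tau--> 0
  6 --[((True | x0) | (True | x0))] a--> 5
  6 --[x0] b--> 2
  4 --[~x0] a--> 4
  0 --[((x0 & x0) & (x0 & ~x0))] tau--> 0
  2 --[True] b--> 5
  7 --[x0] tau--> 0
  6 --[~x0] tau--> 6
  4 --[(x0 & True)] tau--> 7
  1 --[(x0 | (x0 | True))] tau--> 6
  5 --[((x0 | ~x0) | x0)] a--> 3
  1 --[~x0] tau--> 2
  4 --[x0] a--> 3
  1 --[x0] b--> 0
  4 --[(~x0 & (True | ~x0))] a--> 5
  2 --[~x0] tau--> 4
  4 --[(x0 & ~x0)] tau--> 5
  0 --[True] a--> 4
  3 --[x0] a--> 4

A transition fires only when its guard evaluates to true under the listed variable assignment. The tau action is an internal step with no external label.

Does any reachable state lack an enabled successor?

Reachable = {0,3,4,7}
  0: a→4  [1 out]
  3: a→4  [1 out]
  4: a→3  tau→0  tau→7  [3 out]
  7: tau→0  [1 out]

Answer: DEADLOCK-FREE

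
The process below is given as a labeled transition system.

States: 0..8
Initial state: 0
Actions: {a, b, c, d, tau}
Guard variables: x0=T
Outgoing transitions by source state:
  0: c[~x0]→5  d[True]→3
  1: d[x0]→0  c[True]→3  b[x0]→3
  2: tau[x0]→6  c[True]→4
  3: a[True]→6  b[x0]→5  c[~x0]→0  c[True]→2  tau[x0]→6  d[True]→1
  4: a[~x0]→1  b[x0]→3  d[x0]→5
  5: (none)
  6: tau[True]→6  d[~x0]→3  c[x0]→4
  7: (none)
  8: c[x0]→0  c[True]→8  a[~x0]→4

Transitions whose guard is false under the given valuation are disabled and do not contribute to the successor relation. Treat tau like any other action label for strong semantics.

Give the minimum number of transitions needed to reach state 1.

Breadth-first toward 1:
  L0 = {0}
  L1 = {3}
  L2 = {1,2,5,6}
1 enters at depth 2; path d·d

Answer: 2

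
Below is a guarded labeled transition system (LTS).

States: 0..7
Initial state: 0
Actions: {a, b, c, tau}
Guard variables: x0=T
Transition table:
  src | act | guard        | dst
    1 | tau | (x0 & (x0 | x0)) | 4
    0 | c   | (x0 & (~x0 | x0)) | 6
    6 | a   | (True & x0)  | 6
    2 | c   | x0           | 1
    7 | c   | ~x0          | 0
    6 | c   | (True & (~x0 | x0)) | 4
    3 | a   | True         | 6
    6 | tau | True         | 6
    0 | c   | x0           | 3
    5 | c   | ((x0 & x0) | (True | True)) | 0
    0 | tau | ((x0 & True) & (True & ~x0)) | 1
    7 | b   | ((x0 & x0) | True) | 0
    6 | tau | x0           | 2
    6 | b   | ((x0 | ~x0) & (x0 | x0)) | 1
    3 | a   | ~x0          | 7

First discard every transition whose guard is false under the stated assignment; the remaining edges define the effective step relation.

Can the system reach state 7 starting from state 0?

12 transition(s) survive guard evaluation.
L0 = {0}
L1 = {3,6}  cumulative {0,3,6}
L2 = {1,2,4}  cumulative {0,1,2,3,4,6}
R = {0,1,2,3,4,6}

Answer: UNREACHABLE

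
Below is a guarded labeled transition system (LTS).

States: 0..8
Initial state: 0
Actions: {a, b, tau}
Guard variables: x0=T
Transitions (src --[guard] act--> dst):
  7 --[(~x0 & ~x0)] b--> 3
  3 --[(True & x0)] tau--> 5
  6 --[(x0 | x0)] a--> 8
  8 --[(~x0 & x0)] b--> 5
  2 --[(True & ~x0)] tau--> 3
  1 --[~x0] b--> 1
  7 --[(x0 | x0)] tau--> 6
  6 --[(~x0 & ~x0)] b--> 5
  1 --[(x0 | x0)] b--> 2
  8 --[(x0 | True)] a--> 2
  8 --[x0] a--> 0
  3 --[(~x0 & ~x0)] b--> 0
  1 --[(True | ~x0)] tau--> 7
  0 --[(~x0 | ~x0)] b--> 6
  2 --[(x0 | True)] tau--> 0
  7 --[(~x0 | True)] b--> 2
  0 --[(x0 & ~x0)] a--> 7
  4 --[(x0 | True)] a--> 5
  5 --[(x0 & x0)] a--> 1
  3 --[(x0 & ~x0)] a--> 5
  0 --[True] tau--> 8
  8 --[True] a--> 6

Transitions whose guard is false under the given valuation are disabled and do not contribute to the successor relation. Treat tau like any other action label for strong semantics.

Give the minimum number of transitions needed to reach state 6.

Answer: 2

Working:
Layered search for 6:
  depth 0: {0}
  depth 1: {8}
  depth 2: {2,6}
depth(6)=2, e.g. tau·a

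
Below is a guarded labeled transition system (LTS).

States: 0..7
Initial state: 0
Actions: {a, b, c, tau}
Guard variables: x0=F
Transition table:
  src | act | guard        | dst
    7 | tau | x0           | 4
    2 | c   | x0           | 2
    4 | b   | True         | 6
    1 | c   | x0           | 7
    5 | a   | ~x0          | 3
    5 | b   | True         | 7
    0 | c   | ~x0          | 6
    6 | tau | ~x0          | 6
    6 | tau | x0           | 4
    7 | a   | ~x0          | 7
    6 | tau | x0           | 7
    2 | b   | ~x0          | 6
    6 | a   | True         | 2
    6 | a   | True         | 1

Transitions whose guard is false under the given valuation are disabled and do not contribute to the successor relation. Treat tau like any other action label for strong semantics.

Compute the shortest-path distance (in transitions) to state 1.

Layered search for 1:
  depth 0: {0}
  depth 1: {6}
  depth 2: {1,2}
first hit 1 at d=2 via c·a

Answer: 2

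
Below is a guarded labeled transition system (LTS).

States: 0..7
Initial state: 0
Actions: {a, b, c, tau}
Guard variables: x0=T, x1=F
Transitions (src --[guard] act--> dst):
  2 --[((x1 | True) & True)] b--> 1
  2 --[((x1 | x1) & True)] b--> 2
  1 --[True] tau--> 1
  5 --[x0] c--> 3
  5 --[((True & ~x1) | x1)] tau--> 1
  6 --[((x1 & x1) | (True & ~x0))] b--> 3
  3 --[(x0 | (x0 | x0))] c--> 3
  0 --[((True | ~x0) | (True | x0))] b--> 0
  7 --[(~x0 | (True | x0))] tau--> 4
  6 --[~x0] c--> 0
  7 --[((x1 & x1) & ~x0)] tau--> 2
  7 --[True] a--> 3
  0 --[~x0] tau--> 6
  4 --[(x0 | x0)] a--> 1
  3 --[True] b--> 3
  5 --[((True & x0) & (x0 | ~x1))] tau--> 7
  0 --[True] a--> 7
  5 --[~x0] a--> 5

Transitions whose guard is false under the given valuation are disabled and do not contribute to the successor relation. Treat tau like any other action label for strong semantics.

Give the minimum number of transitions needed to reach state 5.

Breadth-first toward 5:
  depth 0: {0}
  depth 1: {7}
  depth 2: {3,4}
  depth 3: {1}
5 never appears.

Answer: UNREACHABLE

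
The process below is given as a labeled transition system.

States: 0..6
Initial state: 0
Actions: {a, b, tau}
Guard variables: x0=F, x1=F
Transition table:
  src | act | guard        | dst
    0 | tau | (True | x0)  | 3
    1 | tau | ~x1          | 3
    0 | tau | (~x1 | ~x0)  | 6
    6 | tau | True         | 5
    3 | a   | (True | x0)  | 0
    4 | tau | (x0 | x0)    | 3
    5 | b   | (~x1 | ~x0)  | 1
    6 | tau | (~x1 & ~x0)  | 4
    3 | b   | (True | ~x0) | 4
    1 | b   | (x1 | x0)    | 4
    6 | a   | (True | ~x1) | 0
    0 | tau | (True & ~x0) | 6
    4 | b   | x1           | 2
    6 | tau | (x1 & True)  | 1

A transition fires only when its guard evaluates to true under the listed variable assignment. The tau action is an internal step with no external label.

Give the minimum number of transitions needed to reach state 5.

BFS to 5:
  Layer 0: {0}
  Layer 1: {3,6}
  Layer 2: {4,5}
depth(5)=2, e.g. tau·tau

Answer: 2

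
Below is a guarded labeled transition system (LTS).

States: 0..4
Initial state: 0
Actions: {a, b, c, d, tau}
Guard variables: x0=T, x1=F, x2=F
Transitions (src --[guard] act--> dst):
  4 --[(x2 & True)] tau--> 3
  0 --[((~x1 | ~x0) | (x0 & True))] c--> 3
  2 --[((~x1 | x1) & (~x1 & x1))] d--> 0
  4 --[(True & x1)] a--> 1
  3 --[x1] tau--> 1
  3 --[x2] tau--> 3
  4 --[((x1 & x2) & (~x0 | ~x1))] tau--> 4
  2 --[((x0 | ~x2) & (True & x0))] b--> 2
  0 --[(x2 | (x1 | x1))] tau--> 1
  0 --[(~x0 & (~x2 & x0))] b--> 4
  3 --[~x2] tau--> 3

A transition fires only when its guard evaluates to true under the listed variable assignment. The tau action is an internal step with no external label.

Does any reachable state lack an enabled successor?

Answer: DEADLOCK-FREE

Working:
Reachable = {0,3}
  0: c→3  [deg 1]
  3: tau→3  [deg 1]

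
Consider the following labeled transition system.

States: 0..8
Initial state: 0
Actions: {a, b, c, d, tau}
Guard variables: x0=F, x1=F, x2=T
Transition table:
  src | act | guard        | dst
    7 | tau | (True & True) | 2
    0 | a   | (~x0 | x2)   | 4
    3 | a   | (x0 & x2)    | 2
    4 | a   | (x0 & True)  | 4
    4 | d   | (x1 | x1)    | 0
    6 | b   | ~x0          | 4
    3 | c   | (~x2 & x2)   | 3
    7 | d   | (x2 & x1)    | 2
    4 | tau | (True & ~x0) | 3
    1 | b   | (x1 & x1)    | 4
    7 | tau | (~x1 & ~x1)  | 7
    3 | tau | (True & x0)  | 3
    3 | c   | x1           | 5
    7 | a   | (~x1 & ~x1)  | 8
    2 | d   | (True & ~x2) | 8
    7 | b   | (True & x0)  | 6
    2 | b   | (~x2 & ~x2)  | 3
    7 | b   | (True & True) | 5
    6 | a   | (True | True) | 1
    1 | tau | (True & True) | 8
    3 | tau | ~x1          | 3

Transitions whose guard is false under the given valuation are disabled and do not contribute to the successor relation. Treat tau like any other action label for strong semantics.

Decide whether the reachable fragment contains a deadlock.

Answer: DEADLOCK-FREE

Trace:
Reachable = {0,3,4}
  0: a→4  [deg 1]
  3: tau→3  [deg 1]
  4: tau→3  [deg 1]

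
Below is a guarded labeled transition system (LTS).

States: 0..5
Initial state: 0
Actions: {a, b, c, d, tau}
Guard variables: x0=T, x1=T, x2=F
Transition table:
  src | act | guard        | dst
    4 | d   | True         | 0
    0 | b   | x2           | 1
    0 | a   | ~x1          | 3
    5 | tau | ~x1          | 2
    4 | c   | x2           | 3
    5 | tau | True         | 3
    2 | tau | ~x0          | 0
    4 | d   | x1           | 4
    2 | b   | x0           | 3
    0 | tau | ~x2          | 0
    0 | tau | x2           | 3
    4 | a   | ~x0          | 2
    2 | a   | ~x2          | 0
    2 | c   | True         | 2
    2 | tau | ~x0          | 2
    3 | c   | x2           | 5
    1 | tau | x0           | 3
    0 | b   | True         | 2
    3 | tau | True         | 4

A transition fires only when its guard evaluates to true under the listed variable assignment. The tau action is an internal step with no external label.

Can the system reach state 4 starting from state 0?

Answer: REACHABLE

Working:
Guard filter leaves 10 enabled edge(s).
Layer 0: {0}
Layer 1: {2}  cumulative {0,2}
Layer 2: {3}  cumulative {0,2,3}
Layer 3: {4}  cumulative {0,2,3,4}
R = {0,2,3,4}
Path to 4: b·b·tau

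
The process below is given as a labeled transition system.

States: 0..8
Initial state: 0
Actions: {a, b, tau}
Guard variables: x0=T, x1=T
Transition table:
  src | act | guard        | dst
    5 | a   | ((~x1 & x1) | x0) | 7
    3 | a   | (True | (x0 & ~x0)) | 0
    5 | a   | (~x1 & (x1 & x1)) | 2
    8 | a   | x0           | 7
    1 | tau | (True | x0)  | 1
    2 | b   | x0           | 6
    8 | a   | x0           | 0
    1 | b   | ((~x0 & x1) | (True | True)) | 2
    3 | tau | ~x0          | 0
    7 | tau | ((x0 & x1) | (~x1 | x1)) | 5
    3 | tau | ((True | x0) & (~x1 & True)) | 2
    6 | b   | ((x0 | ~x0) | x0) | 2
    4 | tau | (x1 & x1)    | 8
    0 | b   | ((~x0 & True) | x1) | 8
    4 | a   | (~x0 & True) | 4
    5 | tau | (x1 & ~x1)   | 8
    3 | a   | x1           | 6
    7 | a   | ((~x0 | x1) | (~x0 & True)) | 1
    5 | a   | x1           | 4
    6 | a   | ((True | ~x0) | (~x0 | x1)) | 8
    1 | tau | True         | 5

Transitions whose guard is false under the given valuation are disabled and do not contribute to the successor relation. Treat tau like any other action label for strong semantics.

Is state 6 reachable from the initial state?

Answer: REACHABLE

Trace:
After dropping false guards: 16 live edges.
depth 0: {0}
depth 1: {8}  now seen {0,8}
depth 2: {7}  now seen {0,7,8}
depth 3: {1,5}  now seen {0,1,5,7,8}
depth 4: {2,4}  now seen {0,1,2,4,5,7,8}
depth 5: {6}  now seen {0,1,2,4,5,6,7,8}
Reachable = {0,1,2,4,5,6,7,8}
witness 6: b·a·a·b·b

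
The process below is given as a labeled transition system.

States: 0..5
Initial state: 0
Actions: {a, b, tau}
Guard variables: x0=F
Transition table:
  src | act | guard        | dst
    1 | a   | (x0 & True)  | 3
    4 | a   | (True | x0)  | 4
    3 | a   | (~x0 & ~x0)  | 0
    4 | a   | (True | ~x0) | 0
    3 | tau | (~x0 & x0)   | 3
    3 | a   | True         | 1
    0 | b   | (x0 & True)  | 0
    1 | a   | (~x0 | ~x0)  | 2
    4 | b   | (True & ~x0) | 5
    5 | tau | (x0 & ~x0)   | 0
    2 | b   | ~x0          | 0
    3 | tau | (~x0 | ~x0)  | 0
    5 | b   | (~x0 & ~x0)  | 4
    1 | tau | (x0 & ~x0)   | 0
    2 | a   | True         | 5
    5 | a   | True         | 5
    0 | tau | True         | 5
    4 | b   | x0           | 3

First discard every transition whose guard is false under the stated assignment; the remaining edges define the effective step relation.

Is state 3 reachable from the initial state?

After dropping false guards: 12 live edges.
Layer 0: {0}
Layer 1: {5}  now seen {0,5}
Layer 2: {4}  now seen {0,4,5}
Reach set: {0,4,5}

Answer: UNREACHABLE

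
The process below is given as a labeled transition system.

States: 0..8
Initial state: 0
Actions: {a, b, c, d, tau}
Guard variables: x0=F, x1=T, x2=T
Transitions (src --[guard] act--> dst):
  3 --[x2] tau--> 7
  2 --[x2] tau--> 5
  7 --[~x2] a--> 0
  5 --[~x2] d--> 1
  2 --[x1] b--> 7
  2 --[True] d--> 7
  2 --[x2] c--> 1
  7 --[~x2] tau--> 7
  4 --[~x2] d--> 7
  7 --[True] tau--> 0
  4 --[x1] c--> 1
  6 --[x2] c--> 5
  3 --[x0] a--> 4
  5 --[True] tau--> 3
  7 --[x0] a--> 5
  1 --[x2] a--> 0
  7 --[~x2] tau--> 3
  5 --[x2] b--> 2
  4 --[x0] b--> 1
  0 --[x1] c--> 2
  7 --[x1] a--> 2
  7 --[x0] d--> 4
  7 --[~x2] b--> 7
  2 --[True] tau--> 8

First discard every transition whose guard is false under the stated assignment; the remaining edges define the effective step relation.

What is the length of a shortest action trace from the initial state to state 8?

Layered search for 8:
  L0 = {0}
  L1 = {2}
  L2 = {1,5,7,8}
8 enters at depth 2; path c·tau

Answer: 2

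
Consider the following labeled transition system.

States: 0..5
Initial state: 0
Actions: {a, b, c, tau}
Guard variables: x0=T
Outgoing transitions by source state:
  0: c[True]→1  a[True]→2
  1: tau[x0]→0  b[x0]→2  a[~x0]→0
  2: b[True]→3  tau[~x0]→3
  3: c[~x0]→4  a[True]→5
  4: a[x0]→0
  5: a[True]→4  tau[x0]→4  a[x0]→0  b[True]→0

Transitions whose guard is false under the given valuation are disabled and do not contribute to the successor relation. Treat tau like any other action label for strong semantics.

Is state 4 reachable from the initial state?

11 transition(s) survive guard evaluation.
depth 0: {0}
depth 1: {1,2}  now seen {0,1,2}
depth 2: {3}  now seen {0,1,2,3}
depth 3: {5}  now seen {0,1,2,3,5}
depth 4: {4}  now seen {0,1,2,3,4,5}
Reachable = {0,1,2,3,4,5}
Path to 4: a·b·a·a

Answer: REACHABLE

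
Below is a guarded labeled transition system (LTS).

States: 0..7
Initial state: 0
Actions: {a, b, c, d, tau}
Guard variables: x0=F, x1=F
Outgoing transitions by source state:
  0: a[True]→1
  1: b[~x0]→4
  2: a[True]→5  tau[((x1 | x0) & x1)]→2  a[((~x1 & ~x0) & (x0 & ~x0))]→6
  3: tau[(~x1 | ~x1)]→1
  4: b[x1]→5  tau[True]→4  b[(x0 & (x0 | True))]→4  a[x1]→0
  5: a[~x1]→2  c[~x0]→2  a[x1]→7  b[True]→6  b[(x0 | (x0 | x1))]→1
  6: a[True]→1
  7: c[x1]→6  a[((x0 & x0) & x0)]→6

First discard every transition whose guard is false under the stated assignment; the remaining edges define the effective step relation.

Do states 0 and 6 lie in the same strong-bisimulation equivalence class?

Answer: BISIMILAR

Analysis:
Bisimulation quotient by refinement:
  P[0] = {{0,1,2,3,4,5,6,7}}
  P[1] = {{0,2,6},{1},{3,4},{5},{7}}
  P[2] = {{0,6},{1},{2},{3},{4},{5},{7}}
Fixed point at round 3; 7 class(es).
class of 0: {0,6}; class of 6: {0,6}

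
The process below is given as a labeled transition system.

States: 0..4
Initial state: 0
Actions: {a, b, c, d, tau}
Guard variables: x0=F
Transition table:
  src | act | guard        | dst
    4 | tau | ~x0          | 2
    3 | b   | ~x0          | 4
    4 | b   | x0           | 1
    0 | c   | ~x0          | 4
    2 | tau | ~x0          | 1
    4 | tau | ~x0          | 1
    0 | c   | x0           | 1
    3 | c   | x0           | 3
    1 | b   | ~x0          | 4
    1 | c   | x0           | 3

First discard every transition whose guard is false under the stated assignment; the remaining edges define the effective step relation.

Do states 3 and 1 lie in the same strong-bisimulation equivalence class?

Answer: BISIMILAR

Trace:
Refine partition for ~:
  P[0] = {{0,1,2,3,4}}
  P[1] = {{0},{1,3},{2,4}}
  P[2] = {{0},{1,3},{2},{4}}
stable after 3 split(s): 4 block(s)
class of 3: {1,3}; class of 1: {1,3}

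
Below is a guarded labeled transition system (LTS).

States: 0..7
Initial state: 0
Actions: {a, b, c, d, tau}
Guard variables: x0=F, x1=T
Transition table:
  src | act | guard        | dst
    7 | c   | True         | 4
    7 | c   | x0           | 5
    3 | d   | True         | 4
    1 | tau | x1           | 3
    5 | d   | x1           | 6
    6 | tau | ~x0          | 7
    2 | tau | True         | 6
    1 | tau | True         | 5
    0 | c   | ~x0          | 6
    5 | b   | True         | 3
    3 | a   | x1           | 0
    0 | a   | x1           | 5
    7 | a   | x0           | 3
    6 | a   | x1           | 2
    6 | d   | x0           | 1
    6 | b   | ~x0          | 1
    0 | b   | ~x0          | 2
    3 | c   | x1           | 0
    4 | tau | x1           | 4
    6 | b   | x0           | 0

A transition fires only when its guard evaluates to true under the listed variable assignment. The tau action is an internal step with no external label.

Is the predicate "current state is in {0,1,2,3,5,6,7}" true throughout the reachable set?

Answer: INVARIANT VIOLATED at state 4

Analysis:
Inv-set: {0,1,2,3,5,6,7}
R = {0,1,2,3,4,5,6,7}
  0: safe
  1: safe
  2: safe
  3: safe
  4: VIOLATES
  5: safe
  6: safe
  7: safe
witness against invariant: c·tau·c → 4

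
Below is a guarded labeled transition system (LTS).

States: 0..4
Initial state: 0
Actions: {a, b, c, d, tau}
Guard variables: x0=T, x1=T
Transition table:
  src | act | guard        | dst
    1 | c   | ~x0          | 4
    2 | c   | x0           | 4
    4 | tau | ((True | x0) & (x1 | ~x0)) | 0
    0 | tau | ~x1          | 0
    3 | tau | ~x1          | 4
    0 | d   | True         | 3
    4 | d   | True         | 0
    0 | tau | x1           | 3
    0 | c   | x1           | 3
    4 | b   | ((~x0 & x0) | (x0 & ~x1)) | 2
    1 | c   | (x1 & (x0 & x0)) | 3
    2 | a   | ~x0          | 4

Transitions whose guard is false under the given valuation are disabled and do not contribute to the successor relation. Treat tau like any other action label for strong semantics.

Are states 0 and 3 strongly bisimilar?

Answer: NOT BISIMILAR

Trace:
Refine partition for ~:
  π0 = {{0,1,2,3,4}}
  π1 = {{0},{1,2},{3},{4}}
  π2 = {{0},{1},{2},{3},{4}}
stable after 3 split(s): 5 block(s)
0∈{0}, 3∈{3}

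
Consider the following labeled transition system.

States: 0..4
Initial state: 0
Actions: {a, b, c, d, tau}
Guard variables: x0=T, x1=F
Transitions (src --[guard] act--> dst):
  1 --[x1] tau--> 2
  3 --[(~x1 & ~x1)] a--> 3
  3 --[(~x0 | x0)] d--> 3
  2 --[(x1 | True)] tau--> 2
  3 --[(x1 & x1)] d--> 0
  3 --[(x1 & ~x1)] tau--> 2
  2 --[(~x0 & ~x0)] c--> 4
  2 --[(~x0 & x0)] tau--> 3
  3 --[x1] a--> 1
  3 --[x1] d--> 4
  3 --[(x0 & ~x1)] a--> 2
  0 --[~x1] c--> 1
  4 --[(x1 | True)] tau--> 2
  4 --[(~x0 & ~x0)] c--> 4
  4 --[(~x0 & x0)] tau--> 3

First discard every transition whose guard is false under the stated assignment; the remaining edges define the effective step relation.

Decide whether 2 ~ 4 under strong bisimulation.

Answer: BISIMILAR

Analysis:
Bisimulation quotient by refinement:
  round 0: {{0,1,2,3,4}}
  round 1: {{0},{1},{2,4},{3}}
stable after 2 split(s): 4 block(s)
class of 2: {2,4}; class of 4: {2,4}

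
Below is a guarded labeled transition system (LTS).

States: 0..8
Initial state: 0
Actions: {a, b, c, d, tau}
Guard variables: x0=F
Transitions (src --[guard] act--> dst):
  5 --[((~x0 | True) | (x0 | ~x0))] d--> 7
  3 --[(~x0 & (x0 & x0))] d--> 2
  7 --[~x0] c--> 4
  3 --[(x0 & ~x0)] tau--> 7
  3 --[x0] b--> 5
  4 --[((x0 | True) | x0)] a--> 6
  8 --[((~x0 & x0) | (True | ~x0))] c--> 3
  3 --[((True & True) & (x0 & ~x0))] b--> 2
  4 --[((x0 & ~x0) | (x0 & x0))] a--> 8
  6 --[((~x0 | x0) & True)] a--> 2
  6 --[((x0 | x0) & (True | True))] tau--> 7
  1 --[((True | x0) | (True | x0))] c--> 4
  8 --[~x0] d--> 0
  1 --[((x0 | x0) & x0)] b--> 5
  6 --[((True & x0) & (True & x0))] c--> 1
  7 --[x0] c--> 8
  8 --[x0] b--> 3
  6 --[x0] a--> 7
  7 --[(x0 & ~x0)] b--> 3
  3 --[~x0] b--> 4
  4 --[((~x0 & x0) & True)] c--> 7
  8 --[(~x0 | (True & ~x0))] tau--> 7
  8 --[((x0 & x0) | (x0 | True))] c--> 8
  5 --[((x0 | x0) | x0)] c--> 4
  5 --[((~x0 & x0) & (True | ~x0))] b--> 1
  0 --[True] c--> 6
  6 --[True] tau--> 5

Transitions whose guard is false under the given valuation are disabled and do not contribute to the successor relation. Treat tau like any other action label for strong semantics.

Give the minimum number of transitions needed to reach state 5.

Answer: 2

Working:
Layered search for 5:
  Layer 0: {0}
  Layer 1: {6}
  Layer 2: {2,5}
first hit 5 at d=2 via c·tau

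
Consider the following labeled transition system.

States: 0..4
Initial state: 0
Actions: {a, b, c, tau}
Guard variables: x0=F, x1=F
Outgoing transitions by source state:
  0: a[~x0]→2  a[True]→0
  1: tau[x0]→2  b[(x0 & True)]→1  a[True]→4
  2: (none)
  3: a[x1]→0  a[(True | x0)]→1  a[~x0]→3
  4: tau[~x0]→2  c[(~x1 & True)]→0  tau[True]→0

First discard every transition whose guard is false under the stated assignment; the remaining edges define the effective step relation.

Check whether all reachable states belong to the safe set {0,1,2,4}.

Safe = {0,1,2,4}
Reachable = {0,2}
  0: ok
  2: ok

Answer: INVARIANT HOLDS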